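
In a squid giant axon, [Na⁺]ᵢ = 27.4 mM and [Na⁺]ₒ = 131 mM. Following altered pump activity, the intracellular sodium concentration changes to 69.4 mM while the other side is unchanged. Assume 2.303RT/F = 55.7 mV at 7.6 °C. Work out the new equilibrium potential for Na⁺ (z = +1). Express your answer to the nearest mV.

After the shift: [Na⁺]_out = 131, [Na⁺]_in = 69.4 mM.
E_new = (55.7/1)·log₁₀(131/69.4) = 55.70 · (0.2759) = 15.37 mV

15 mV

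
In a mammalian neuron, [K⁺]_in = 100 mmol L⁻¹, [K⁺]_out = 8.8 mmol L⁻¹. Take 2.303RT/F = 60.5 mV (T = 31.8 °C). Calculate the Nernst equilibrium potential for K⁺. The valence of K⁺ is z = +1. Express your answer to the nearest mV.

E = (60.5/z) · log₁₀([K⁺]_out/[K⁺]_in) with z = +1.
= (60.5/1) · log₁₀(8.8/100) = 60.50 · log₁₀(0.088)
= 60.50 · (-1.0555) = -63.86 mV

-64 mV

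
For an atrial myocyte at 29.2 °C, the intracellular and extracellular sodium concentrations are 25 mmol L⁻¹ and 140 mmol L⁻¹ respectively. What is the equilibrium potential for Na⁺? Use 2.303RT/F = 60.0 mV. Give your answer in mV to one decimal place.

E = (60.0/z) · log₁₀([Na⁺]_out/[Na⁺]_in) with z = +1.
= (60.0/1) · log₁₀(140/25) = 60.00 · log₁₀(5.6)
= 60.00 · (0.7482) = 44.89 mV

44.9 mV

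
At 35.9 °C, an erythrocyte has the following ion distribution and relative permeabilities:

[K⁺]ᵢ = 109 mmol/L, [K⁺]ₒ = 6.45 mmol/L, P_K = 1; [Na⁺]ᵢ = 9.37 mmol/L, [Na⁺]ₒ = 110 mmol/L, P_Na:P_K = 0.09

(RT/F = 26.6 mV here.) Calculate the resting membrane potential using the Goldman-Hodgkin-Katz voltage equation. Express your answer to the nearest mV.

-51 mV

Vm = 26.6 · ln[(Σ P·[cation]ₒ + Σ P·[anion]ᵢ) / (Σ P·[cation]ᵢ + Σ P·[anion]ₒ)]
Numerator = 1×6.45 + 0.09×110 = 16.35
Denominator = 1×109 + 0.09×9.37 = 109.8
Vm = 26.6 · ln(0.14885) = 26.6 × (-1.9048) = -50.67 mV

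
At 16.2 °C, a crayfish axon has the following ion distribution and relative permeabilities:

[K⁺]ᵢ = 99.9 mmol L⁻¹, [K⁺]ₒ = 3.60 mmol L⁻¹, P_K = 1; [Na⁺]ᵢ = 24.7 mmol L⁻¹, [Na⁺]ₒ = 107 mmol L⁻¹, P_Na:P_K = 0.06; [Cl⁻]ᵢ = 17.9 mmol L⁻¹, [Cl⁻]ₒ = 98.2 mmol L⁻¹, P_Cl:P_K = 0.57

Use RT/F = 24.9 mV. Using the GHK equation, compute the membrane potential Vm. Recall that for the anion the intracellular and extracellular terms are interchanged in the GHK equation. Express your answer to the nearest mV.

-51 mV

Vm = 24.9 · ln[(Σ P·[cation]ₒ + Σ P·[anion]ᵢ) / (Σ P·[cation]ᵢ + Σ P·[anion]ₒ)]
Numerator = 1×3.60 + 0.06×107 + 0.57×17.9 = 20.22
Denominator = 1×99.9 + 0.06×24.7 + 0.57×98.2 = 157.4
Vm = 24.9 · ln(0.12852) = 24.9 × (-2.0517) = -51.09 mV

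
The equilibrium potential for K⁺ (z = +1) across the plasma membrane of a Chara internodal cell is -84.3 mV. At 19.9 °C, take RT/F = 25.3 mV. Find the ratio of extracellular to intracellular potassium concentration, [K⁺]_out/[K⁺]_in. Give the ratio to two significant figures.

ln([out]/[in]) = E·z/(25.3) = -84.3 × 1 / 25.3 = -3.3320
[out]/[in] = e^(-3.3320) = 0.03572

0.036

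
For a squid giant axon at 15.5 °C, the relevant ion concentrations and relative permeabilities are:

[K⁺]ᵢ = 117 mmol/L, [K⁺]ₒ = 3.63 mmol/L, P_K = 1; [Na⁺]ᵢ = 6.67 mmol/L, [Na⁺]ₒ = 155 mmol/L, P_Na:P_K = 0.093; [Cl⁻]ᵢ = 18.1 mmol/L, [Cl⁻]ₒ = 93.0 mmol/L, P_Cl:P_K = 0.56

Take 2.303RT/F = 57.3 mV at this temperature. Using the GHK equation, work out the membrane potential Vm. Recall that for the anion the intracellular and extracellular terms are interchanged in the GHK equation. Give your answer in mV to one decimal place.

Vm = 57.3 · log₁₀[(Σ P·[cation]ₒ + Σ P·[anion]ᵢ) / (Σ P·[cation]ᵢ + Σ P·[anion]ₒ)]
Numerator = 1×3.63 + 0.093×155 + 0.56×18.1 = 28.18
Denominator = 1×117 + 0.093×6.67 + 0.56×93.0 = 169.7
Vm = 57.3 · log₁₀(0.16606) = 57.3 × (-0.7797) = -44.68 mV

-44.7 mV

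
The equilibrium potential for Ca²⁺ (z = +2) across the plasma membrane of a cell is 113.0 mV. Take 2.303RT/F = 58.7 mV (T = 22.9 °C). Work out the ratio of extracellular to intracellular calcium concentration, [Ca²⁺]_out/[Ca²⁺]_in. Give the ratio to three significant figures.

7080

log₁₀([out]/[in]) = E·z/(58.7) = 113.0 × 2 / 58.7 = 3.8501
[out]/[in] = 10^(3.8501) = 7081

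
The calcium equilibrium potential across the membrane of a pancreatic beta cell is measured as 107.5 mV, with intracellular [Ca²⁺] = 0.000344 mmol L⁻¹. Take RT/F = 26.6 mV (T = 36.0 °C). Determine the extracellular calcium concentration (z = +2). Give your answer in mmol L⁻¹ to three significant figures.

1.11 mmol L⁻¹

Nernst: E = (26.6/2) · ln([out]/[in]), so ln([out]/[in]) = 107.5 × 2 / 26.6 = 8.0827.
[out]/[in] = e^(8.0827) = 3238.
[out] = 3238 × 0.000344 = 1.114 mmol L⁻¹.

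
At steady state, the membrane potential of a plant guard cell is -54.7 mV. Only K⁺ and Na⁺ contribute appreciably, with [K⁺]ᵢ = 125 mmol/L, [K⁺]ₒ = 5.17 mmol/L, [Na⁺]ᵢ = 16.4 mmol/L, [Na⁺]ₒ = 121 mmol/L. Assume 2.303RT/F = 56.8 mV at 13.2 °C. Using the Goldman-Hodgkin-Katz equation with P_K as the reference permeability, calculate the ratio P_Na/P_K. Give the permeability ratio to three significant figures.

Let α = P_Na/P_K. GHK: Vm = 56.8·log₁₀[(Kₒ + α·Naₒ)/(Kᵢ + α·Naᵢ)].
10^(Vm/56.8) = 10^(-54.7/56.8) = 0.10889
So 0.10889·(Kᵢ + α·Naᵢ) = Kₒ + α·Naₒ → α = (0.10889·125.0 − 5.17) / (121.0 − 0.10889·16.4)
α = (13.61 − 5.17) / (121.0 − 1.786) = 8.441/119.2 = 0.0708

0.0708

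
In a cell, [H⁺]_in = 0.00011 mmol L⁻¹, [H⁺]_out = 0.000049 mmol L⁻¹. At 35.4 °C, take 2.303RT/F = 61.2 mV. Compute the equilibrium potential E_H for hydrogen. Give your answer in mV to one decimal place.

E = (61.2/z) · log₁₀([H⁺]_out/[H⁺]_in) with z = +1.
= (61.2/1) · log₁₀(0.000049/0.00011) = 61.20 · log₁₀(0.4455)
= 61.20 · (-0.3512) = -21.49 mV

-21.5 mV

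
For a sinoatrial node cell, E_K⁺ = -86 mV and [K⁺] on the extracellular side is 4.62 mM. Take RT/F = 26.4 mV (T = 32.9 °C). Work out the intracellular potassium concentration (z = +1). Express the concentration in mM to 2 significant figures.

Nernst: E = (26.4/1) · ln([out]/[in]), so ln([out]/[in]) = -86.0 × 1 / 26.4 = -3.2576.
[out]/[in] = e^(-3.2576) = 0.03848.
[in] = 4.62 / 0.03848 = 120.1 mM.

120 mM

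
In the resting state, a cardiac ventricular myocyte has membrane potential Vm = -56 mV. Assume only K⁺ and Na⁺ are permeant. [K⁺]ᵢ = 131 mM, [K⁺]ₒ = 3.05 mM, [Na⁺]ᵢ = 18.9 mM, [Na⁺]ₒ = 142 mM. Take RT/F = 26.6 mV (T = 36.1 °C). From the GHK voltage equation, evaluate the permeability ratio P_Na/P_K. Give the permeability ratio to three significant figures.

Let α = P_Na/P_K. GHK: Vm = 26.6·ln[(Kₒ + α·Naₒ)/(Kᵢ + α·Naᵢ)].
e^(Vm/26.6) = e^(-56.0/26.6) = 0.12181
So 0.12181·(Kᵢ + α·Naᵢ) = Kₒ + α·Naₒ → α = (0.12181·131.0 − 3.05) / (142.0 − 0.12181·18.9)
α = (15.96 − 3.05) / (142.0 − 2.302) = 12.91/139.7 = 0.0924

0.0924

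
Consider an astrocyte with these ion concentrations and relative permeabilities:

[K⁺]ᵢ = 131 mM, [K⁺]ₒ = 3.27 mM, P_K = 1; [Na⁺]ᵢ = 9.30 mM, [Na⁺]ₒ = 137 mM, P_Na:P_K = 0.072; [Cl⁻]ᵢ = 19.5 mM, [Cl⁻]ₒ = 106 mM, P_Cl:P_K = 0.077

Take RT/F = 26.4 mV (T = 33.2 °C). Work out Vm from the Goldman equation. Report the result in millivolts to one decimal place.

Vm = 26.4 · ln[(Σ P·[cation]ₒ + Σ P·[anion]ᵢ) / (Σ P·[cation]ᵢ + Σ P·[anion]ₒ)]
Numerator = 1×3.27 + 0.072×137 + 0.077×19.5 = 14.64
Denominator = 1×131 + 0.072×9.30 + 0.077×106 = 139.8
Vm = 26.4 · ln(0.10467) = 26.4 × (-2.2570) = -59.58 mV

-59.6 mV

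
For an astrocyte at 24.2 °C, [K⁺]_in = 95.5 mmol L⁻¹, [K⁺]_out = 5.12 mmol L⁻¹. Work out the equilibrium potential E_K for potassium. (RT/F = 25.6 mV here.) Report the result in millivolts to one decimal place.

-74.9 mV

E = (25.6/z) · ln([K⁺]_out/[K⁺]_in) with z = +1.
= (25.6/1) · ln(5.12/95.5) = 25.60 · ln(0.05361)
= 25.60 · (-2.9260) = -74.90 mV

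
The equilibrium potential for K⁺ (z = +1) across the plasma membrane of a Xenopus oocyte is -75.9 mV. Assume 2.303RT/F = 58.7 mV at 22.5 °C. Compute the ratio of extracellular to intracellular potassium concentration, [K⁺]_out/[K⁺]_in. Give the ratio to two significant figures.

log₁₀([out]/[in]) = E·z/(58.7) = -75.9 × 1 / 58.7 = -1.2930
[out]/[in] = 10^(-1.2930) = 0.05093

0.051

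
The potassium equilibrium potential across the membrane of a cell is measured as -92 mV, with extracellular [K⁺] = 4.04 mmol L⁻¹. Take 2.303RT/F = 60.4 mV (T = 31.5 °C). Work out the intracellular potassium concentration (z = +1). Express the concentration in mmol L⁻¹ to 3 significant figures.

135 mmol L⁻¹

Nernst: E = (60.4/1) · log₁₀([out]/[in]), so log₁₀([out]/[in]) = -92.0 × 1 / 60.4 = -1.5232.
[out]/[in] = 10^(-1.5232) = 0.02998.
[in] = 4.04 / 0.02998 = 134.8 mmol L⁻¹.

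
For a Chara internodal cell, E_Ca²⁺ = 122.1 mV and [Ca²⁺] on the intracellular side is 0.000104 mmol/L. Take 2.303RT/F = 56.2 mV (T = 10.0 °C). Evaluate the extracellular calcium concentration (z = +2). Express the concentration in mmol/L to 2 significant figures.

2.3 mmol/L

Nernst: E = (56.2/2) · log₁₀([out]/[in]), so log₁₀([out]/[in]) = 122.1 × 2 / 56.2 = 4.3452.
[out]/[in] = 10^(4.3452) = 2.214e+04.
[out] = 2.214e+04 × 0.000104 = 2.303 mmol/L.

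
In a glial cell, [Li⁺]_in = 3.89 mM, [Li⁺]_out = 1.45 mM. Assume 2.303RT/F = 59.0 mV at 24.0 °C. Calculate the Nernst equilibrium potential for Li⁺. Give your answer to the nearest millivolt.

E = (59.0/z) · log₁₀([Li⁺]_out/[Li⁺]_in) with z = +1.
= (59.0/1) · log₁₀(1.45/3.89) = 59.00 · log₁₀(0.3728)
= 59.00 · (-0.4286) = -25.29 mV

-25 mV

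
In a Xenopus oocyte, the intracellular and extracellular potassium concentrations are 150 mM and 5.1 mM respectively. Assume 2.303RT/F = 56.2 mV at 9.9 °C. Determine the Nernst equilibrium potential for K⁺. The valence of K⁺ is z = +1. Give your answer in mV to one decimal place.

-82.5 mV

E = (56.2/z) · log₁₀([K⁺]_out/[K⁺]_in) with z = +1.
= (56.2/1) · log₁₀(5.1/150) = 56.20 · log₁₀(0.034)
= 56.20 · (-1.4685) = -82.53 mV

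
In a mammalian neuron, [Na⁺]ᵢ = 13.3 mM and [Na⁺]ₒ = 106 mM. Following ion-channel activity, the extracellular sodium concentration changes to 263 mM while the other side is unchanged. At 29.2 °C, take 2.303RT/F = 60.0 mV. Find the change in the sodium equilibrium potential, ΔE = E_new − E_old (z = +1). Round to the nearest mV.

24 mV

E_old = (60.0/1)·log₁₀(106/13.3) = 54.09 mV
E_new = (60.0/1)·log₁₀(263/13.3) = 77.77 mV
ΔE = 77.77 − (54.09) = 23.68 mV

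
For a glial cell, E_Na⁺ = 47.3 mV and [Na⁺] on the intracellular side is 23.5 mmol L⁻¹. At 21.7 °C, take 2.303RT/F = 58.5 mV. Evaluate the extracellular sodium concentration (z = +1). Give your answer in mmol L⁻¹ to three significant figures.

151 mmol L⁻¹

Nernst: E = (58.5/1) · log₁₀([out]/[in]), so log₁₀([out]/[in]) = 47.3 × 1 / 58.5 = 0.8085.
[out]/[in] = 10^(0.8085) = 6.435.
[out] = 6.435 × 23.5 = 151.2 mmol L⁻¹.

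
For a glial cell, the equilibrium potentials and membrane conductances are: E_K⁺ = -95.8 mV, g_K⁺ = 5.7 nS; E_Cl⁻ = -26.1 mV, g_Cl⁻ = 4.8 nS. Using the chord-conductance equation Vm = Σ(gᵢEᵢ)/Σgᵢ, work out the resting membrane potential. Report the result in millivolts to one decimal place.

Σ gᵢEᵢ = 5.7·(-95.8) + 4.8·(-26.1) = -671.34
Σ gᵢ = 5.7 + 4.8 = 10.5
Vm = -671.34 / 10.5 = -63.94 mV

-63.9 mV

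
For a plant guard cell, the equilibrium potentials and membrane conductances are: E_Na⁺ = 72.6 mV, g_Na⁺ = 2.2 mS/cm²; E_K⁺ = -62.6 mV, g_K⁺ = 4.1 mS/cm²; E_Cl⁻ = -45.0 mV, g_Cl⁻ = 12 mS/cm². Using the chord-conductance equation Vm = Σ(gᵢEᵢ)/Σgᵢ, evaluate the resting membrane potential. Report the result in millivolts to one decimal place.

-34.8 mV

Σ gᵢEᵢ = 2.2·(72.6) + 4.1·(-62.6) + 12·(-45.0) = -636.94
Σ gᵢ = 2.2 + 4.1 + 12 = 18.3
Vm = -636.94 / 18.3 = -34.81 mV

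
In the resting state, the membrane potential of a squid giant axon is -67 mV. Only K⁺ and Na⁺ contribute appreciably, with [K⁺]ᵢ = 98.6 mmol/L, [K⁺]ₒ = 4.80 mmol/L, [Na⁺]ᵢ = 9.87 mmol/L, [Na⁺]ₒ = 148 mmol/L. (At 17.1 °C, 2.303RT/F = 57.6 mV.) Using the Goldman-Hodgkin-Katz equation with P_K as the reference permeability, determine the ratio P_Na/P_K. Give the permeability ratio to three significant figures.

Let α = P_Na/P_K. GHK: Vm = 57.6·log₁₀[(Kₒ + α·Naₒ)/(Kᵢ + α·Naᵢ)].
10^(Vm/57.6) = 10^(-67.0/57.6) = 0.068676
So 0.068676·(Kᵢ + α·Naᵢ) = Kₒ + α·Naₒ → α = (0.068676·98.6 − 4.8) / (148.0 − 0.068676·9.87)
α = (6.771 − 4.8) / (148.0 − 0.6778) = 1.971/147.3 = 0.01338

0.0134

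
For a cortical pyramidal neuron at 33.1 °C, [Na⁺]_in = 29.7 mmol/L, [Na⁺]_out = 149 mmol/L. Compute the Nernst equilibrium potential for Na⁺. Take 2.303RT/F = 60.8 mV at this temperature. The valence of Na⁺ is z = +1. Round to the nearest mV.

43 mV

E = (60.8/z) · log₁₀([Na⁺]_out/[Na⁺]_in) with z = +1.
= (60.8/1) · log₁₀(149/29.7) = 60.80 · log₁₀(5.017)
= 60.80 · (0.7004) = 42.59 mV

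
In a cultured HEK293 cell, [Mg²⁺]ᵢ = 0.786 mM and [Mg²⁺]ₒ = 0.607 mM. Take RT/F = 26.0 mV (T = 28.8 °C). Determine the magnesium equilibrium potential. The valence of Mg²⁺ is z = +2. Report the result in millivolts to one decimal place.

E = (26.0/z) · ln([Mg²⁺]_out/[Mg²⁺]_in) with z = +2.
= (26.0/2) · ln(0.607/0.786) = 13.00 · ln(0.7723)
= 13.00 · (-0.2584) = -3.36 mV

-3.4 mV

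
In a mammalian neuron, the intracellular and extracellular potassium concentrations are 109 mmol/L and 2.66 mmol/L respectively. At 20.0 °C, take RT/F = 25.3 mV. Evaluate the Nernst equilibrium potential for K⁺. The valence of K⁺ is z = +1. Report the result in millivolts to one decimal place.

-93.9 mV

E = (25.3/z) · ln([K⁺]_out/[K⁺]_in) with z = +1.
= (25.3/1) · ln(2.66/109) = 25.30 · ln(0.0244)
= 25.30 · (-3.7130) = -93.94 mV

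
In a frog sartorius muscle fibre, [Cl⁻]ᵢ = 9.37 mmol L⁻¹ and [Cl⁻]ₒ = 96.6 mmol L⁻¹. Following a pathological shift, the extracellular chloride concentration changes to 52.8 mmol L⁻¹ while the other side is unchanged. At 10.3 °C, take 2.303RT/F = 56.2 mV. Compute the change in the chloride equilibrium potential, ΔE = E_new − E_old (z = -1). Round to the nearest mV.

15 mV

E_old = (56.2/-1)·log₁₀(96.6/9.37) = -56.94 mV
E_new = (56.2/-1)·log₁₀(52.8/9.37) = -42.20 mV
ΔE = -42.20 − (-56.94) = 14.74 mV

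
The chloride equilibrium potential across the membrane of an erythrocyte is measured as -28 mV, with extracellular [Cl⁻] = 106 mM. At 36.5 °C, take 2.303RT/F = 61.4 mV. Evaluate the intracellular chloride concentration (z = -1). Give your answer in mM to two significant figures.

37 mM

Nernst: E = (61.4/-1) · log₁₀([out]/[in]), so log₁₀([out]/[in]) = -28.0 × -1 / 61.4 = 0.4560.
[out]/[in] = 10^(0.4560) = 2.858.
[in] = 106 / 2.858 = 37.09 mM.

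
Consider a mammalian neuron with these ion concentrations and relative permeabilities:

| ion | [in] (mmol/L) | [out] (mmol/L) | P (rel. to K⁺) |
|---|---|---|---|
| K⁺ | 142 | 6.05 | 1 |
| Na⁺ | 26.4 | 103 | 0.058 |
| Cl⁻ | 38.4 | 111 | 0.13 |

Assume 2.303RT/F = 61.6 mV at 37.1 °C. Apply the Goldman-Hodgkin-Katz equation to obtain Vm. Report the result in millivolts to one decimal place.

-59.6 mV

Vm = 61.6 · log₁₀[(Σ P·[cation]ₒ + Σ P·[anion]ᵢ) / (Σ P·[cation]ᵢ + Σ P·[anion]ₒ)]
Numerator = 1×6.05 + 0.058×103 + 0.13×38.4 = 17.02
Denominator = 1×142 + 0.058×26.4 + 0.13×111 = 158
Vm = 61.6 · log₁₀(0.10772) = 61.6 × (-0.9677) = -59.61 mV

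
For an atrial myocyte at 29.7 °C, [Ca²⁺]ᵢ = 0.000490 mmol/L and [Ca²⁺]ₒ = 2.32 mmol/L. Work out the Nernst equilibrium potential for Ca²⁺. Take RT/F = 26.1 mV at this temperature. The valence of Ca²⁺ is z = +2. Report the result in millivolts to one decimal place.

E = (26.1/z) · ln([Ca²⁺]_out/[Ca²⁺]_in) with z = +2.
= (26.1/2) · ln(2.32/0.000490) = 13.05 · ln(4735)
= 13.05 · (8.4627) = 110.44 mV

110.4 mV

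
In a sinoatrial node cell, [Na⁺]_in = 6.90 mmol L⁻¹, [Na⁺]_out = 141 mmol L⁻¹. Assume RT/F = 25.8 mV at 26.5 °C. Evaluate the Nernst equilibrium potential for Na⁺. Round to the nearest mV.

78 mV

E = (25.8/z) · ln([Na⁺]_out/[Na⁺]_in) with z = +1.
= (25.8/1) · ln(141/6.90) = 25.80 · ln(20.43)
= 25.80 · (3.0172) = 77.84 mV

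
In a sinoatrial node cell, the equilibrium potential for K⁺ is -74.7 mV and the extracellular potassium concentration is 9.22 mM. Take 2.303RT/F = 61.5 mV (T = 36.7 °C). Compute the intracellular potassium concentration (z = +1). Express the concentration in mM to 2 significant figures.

Nernst: E = (61.5/1) · log₁₀([out]/[in]), so log₁₀([out]/[in]) = -74.7 × 1 / 61.5 = -1.2146.
[out]/[in] = 10^(-1.2146) = 0.06101.
[in] = 9.22 / 0.06101 = 151.1 mM.

150 mM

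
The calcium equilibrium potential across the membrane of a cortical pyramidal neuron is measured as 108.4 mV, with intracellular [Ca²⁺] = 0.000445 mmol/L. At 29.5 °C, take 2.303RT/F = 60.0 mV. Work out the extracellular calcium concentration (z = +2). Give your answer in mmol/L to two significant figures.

Nernst: E = (60.0/2) · log₁₀([out]/[in]), so log₁₀([out]/[in]) = 108.4 × 2 / 60.0 = 3.6133.
[out]/[in] = 10^(3.6133) = 4105.
[out] = 4105 × 0.000445 = 1.827 mmol/L.

1.8 mmol/L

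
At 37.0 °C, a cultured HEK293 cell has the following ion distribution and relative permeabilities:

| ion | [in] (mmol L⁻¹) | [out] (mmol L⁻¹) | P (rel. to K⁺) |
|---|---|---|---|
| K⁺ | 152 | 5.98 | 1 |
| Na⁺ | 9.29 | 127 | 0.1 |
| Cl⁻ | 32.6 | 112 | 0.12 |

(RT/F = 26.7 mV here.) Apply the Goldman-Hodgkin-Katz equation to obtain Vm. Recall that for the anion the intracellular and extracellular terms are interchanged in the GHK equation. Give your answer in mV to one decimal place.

-53.3 mV

Vm = 26.7 · ln[(Σ P·[cation]ₒ + Σ P·[anion]ᵢ) / (Σ P·[cation]ᵢ + Σ P·[anion]ₒ)]
Numerator = 1×5.98 + 0.1×127 + 0.12×32.6 = 22.59
Denominator = 1×152 + 0.1×9.29 + 0.12×112 = 166.4
Vm = 26.7 · ln(0.13579) = 26.7 × (-1.9966) = -53.31 mV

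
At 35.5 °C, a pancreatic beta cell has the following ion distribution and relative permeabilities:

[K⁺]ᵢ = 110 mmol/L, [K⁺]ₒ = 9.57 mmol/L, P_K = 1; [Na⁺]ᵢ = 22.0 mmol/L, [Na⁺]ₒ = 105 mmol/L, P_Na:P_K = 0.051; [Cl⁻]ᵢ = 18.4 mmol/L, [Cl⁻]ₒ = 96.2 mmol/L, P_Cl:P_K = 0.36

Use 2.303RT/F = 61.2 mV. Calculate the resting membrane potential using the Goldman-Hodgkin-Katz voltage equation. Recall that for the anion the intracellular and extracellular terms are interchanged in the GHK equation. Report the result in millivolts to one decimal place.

-50.8 mV

Vm = 61.2 · log₁₀[(Σ P·[cation]ₒ + Σ P·[anion]ᵢ) / (Σ P·[cation]ᵢ + Σ P·[anion]ₒ)]
Numerator = 1×9.57 + 0.051×105 + 0.36×18.4 = 21.55
Denominator = 1×110 + 0.051×22.0 + 0.36×96.2 = 145.8
Vm = 61.2 · log₁₀(0.14784) = 61.2 × (-0.8302) = -50.81 mV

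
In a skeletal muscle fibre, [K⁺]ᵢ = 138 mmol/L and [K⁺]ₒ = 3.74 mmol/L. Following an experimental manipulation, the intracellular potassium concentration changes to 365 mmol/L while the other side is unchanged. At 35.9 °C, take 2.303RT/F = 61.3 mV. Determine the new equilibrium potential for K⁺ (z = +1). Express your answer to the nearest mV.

-122 mV

After the shift: [K⁺]_out = 3.74, [K⁺]_in = 365 mmol/L.
E_new = (61.3/1)·log₁₀(3.74/365) = 61.30 · (-1.9894) = -121.95 mV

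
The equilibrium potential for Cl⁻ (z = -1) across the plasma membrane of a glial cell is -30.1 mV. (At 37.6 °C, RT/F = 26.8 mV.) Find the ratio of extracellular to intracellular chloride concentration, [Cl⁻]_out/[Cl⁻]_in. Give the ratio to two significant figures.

ln([out]/[in]) = E·z/(26.8) = -30.1 × -1 / 26.8 = 1.1231
[out]/[in] = e^(1.1231) = 3.074

3.1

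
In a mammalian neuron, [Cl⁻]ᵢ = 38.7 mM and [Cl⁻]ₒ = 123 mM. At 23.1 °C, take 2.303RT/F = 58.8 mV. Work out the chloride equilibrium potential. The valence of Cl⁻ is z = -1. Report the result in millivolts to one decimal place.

-29.5 mV

E = (58.8/z) · log₁₀([Cl⁻]_out/[Cl⁻]_in) with z = -1.
For an anion, dividing by z = -1 reverses the sign.
= (58.8/-1) · log₁₀(123/38.7) = -58.80 · log₁₀(3.178)
= -58.80 · (0.5022) = -29.53 mV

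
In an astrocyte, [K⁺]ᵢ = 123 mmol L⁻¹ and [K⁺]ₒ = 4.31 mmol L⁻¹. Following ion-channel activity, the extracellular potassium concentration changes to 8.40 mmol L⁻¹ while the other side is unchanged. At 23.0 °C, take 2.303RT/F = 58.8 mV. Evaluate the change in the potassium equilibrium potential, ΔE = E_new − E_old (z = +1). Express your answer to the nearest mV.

E_old = (58.8/1)·log₁₀(4.31/123) = -85.58 mV
E_new = (58.8/1)·log₁₀(8.40/123) = -68.54 mV
ΔE = -68.54 − (-85.58) = 17.04 mV

17 mV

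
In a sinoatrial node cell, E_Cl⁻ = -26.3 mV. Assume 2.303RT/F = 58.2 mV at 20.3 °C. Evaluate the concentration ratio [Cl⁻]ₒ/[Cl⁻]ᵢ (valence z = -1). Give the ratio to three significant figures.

2.83

log₁₀([out]/[in]) = E·z/(58.2) = -26.3 × -1 / 58.2 = 0.4519
[out]/[in] = 10^(0.4519) = 2.831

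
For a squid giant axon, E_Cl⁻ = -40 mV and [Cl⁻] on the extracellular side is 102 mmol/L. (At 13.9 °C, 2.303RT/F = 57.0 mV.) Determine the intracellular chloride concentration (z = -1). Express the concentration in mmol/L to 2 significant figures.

20 mmol/L

Nernst: E = (57.0/-1) · log₁₀([out]/[in]), so log₁₀([out]/[in]) = -40.0 × -1 / 57.0 = 0.7018.
[out]/[in] = 10^(0.7018) = 5.032.
[in] = 102 / 5.032 = 20.27 mmol/L.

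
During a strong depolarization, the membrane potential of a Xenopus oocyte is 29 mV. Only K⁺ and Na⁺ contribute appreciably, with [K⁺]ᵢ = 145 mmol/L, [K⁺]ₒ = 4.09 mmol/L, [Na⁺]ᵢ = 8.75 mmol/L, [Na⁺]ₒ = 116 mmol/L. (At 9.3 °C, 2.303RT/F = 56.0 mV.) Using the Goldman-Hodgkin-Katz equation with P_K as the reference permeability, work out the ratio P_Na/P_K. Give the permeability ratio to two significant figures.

Let α = P_Na/P_K. GHK: Vm = 56.0·log₁₀[(Kₒ + α·Naₒ)/(Kᵢ + α·Naᵢ)].
10^(Vm/56.0) = 10^(29.0/56.0) = 3.295
So 3.295·(Kᵢ + α·Naᵢ) = Kₒ + α·Naₒ → α = (3.295·145.0 − 4.09) / (116.0 − 3.295·8.75)
α = (477.8 − 4.09) / (116.0 − 28.83) = 473.7/87.17 = 5.434

5.4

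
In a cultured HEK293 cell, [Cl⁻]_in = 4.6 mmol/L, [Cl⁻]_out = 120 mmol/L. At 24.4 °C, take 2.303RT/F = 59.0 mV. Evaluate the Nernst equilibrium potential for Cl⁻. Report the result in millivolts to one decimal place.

-83.6 mV

E = (59.0/z) · log₁₀([Cl⁻]_out/[Cl⁻]_in) with z = -1.
For an anion, dividing by z = -1 reverses the sign.
= (59.0/-1) · log₁₀(120/4.6) = -59.00 · log₁₀(26.09)
= -59.00 · (1.4164) = -83.57 mV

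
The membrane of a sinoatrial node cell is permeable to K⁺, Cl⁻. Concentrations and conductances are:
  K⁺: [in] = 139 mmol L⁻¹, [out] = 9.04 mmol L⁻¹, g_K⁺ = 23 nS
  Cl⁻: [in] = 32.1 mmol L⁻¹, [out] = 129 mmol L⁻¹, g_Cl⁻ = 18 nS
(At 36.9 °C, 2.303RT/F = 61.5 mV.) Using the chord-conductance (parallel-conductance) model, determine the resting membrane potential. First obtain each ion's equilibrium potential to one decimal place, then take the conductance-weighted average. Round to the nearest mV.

-57 mV

E_K⁺ = (61.5/1)·log₁₀(9.04/139) = -73.0 mV
E_Cl⁻ = (61.5/-1)·log₁₀(129/32.1) = -37.2 mV
Vm = (Σ gᵢEᵢ)/(Σ gᵢ) = (23·-73.0 + 18·-37.2) / (23 + 18)
= -2348.60 / 41 = -57.28 mV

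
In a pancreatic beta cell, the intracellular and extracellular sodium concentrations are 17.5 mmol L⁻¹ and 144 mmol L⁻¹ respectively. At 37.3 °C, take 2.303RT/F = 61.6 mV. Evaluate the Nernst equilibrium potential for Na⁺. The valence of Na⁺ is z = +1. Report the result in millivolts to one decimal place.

E = (61.6/z) · log₁₀([Na⁺]_out/[Na⁺]_in) with z = +1.
= (61.6/1) · log₁₀(144/17.5) = 61.60 · log₁₀(8.229)
= 61.60 · (0.9153) = 56.38 mV

56.4 mV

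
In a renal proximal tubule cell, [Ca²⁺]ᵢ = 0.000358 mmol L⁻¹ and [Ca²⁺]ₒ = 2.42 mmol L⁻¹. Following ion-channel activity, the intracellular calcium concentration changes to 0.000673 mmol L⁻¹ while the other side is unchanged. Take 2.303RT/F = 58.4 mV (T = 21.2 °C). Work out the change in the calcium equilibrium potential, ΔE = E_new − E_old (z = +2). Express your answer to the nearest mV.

E_old = (58.4/2)·log₁₀(2.42/0.000358) = 111.83 mV
E_new = (58.4/2)·log₁₀(2.42/0.000673) = 103.83 mV
ΔE = 103.83 − (111.83) = -8.00 mV

-8 mV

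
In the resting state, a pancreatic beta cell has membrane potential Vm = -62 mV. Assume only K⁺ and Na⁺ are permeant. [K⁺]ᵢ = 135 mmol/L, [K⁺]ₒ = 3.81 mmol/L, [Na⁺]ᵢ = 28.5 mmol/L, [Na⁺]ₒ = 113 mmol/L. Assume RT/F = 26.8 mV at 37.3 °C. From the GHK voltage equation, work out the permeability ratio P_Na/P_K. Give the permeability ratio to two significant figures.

Let α = P_Na/P_K. GHK: Vm = 26.8·ln[(Kₒ + α·Naₒ)/(Kᵢ + α·Naᵢ)].
e^(Vm/26.8) = e^(-62.0/26.8) = 0.098921
So 0.098921·(Kᵢ + α·Naᵢ) = Kₒ + α·Naₒ → α = (0.098921·135.0 − 3.81) / (113.0 − 0.098921·28.5)
α = (13.35 − 3.81) / (113.0 − 2.819) = 9.544/110.2 = 0.08662

0.087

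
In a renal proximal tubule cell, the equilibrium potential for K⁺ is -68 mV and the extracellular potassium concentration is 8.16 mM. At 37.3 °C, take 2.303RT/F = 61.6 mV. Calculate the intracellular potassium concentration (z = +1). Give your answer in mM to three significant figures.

Nernst: E = (61.6/1) · log₁₀([out]/[in]), so log₁₀([out]/[in]) = -68.0 × 1 / 61.6 = -1.1039.
[out]/[in] = 10^(-1.1039) = 0.07872.
[in] = 8.16 / 0.07872 = 103.7 mM.

104 mM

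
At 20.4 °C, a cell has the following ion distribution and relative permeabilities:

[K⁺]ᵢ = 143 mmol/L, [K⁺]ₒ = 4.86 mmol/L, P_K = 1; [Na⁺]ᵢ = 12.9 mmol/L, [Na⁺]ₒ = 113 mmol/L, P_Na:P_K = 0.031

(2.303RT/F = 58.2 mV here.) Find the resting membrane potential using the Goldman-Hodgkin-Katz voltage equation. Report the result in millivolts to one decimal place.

Vm = 58.2 · log₁₀[(Σ P·[cation]ₒ + Σ P·[anion]ᵢ) / (Σ P·[cation]ᵢ + Σ P·[anion]ₒ)]
Numerator = 1×4.86 + 0.031×113 = 8.363
Denominator = 1×143 + 0.031×12.9 = 143.4
Vm = 58.2 · log₁₀(0.058319) = 58.2 × (-1.2342) = -71.83 mV

-71.8 mV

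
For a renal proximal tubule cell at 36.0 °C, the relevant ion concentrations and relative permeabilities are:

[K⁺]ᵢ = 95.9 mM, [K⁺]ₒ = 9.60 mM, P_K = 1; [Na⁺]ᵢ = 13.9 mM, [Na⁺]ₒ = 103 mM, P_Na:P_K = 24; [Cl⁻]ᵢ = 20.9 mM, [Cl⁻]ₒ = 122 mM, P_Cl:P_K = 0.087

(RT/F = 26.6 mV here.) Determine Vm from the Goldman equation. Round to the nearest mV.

Vm = 26.6 · ln[(Σ P·[cation]ₒ + Σ P·[anion]ᵢ) / (Σ P·[cation]ᵢ + Σ P·[anion]ₒ)]
Numerator = 1×9.60 + 24×103 + 0.087×20.9 = 2483
Denominator = 1×95.9 + 24×13.9 + 0.087×122 = 440.1
Vm = 26.6 · ln(5.6427) = 26.6 × (1.7304) = 46.03 mV

46 mV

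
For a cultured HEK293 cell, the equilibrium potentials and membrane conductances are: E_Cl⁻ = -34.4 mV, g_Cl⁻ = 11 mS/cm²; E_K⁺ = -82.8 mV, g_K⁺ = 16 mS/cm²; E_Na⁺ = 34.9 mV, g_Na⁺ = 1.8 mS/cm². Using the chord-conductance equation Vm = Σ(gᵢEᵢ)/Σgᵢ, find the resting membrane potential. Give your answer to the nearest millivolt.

Σ gᵢEᵢ = 11·(-34.4) + 16·(-82.8) + 1.8·(34.9) = -1640.38
Σ gᵢ = 11 + 16 + 1.8 = 28.8
Vm = -1640.38 / 28.8 = -56.96 mV

-57 mV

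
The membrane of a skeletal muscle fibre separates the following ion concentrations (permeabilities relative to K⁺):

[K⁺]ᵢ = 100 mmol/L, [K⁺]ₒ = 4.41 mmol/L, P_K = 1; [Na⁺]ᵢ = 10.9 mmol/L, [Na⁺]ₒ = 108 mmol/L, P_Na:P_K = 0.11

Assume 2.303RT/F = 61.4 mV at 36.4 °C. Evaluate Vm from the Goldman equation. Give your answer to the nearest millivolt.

-49 mV

Vm = 61.4 · log₁₀[(Σ P·[cation]ₒ + Σ P·[anion]ᵢ) / (Σ P·[cation]ᵢ + Σ P·[anion]ₒ)]
Numerator = 1×4.41 + 0.11×108 = 16.29
Denominator = 1×100 + 0.11×10.9 = 101.2
Vm = 61.4 · log₁₀(0.16097) = 61.4 × (-0.7933) = -48.71 mV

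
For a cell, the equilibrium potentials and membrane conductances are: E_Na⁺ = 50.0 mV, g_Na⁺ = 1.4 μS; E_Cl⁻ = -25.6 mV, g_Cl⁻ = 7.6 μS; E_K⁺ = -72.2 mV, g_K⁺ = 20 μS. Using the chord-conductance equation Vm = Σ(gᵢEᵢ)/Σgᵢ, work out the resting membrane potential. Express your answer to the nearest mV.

-54 mV

Σ gᵢEᵢ = 1.4·(50.0) + 7.6·(-25.6) + 20·(-72.2) = -1568.56
Σ gᵢ = 1.4 + 7.6 + 20 = 29
Vm = -1568.56 / 29 = -54.09 mV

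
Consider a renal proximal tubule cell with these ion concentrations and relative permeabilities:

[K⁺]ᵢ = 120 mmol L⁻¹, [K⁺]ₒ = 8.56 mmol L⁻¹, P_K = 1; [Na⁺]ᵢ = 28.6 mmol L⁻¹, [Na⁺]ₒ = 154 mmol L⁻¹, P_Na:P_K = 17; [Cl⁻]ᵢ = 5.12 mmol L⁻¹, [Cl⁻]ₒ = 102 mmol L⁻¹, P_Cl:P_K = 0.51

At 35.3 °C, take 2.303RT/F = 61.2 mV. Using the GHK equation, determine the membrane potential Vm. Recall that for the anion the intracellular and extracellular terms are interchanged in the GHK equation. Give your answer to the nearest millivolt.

37 mV

Vm = 61.2 · log₁₀[(Σ P·[cation]ₒ + Σ P·[anion]ᵢ) / (Σ P·[cation]ᵢ + Σ P·[anion]ₒ)]
Numerator = 1×8.56 + 17×154 + 0.51×5.12 = 2629
Denominator = 1×120 + 17×28.6 + 0.51×102 = 658.2
Vm = 61.2 · log₁₀(3.9944) = 61.2 × (0.6014) = 36.81 mV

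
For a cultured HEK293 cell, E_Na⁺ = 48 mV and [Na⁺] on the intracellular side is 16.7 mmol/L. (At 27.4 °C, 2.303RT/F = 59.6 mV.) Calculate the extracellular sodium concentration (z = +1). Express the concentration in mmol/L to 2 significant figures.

110 mmol/L

Nernst: E = (59.6/1) · log₁₀([out]/[in]), so log₁₀([out]/[in]) = 48.0 × 1 / 59.6 = 0.8054.
[out]/[in] = 10^(0.8054) = 6.388.
[out] = 6.388 × 16.7 = 106.7 mmol/L.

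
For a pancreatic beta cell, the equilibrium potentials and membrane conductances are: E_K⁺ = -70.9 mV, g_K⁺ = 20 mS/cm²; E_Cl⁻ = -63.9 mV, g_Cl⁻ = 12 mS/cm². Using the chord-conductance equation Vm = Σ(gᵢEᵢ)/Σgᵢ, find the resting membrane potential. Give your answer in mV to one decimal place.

-68.3 mV

Σ gᵢEᵢ = 20·(-70.9) + 12·(-63.9) = -2184.80
Σ gᵢ = 20 + 12 = 32
Vm = -2184.80 / 32 = -68.28 mV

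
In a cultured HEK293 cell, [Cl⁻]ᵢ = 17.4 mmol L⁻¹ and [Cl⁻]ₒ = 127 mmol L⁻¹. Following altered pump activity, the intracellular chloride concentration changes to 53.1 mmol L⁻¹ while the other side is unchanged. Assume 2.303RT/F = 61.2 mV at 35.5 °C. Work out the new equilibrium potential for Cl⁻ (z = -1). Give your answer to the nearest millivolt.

After the shift: [Cl⁻]_out = 127, [Cl⁻]_in = 53.1 mmol L⁻¹.
E_new = (61.2/-1)·log₁₀(127/53.1) = -61.20 · (0.3787) = -23.18 mV

-23 mV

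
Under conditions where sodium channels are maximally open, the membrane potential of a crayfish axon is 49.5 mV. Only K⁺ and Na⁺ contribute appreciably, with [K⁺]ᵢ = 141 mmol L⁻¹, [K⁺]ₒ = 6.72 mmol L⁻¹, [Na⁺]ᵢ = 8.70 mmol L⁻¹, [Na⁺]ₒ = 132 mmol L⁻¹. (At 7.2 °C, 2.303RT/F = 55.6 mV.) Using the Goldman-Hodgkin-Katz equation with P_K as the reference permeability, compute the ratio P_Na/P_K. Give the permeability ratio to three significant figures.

16.9

Let α = P_Na/P_K. GHK: Vm = 55.6·log₁₀[(Kₒ + α·Naₒ)/(Kᵢ + α·Naᵢ)].
10^(Vm/55.6) = 10^(49.5/55.6) = 7.7676
So 7.7676·(Kᵢ + α·Naᵢ) = Kₒ + α·Naₒ → α = (7.7676·141.0 − 6.72) / (132.0 − 7.7676·8.7)
α = (1095 − 6.72) / (132.0 − 67.58) = 1089/64.42 = 16.9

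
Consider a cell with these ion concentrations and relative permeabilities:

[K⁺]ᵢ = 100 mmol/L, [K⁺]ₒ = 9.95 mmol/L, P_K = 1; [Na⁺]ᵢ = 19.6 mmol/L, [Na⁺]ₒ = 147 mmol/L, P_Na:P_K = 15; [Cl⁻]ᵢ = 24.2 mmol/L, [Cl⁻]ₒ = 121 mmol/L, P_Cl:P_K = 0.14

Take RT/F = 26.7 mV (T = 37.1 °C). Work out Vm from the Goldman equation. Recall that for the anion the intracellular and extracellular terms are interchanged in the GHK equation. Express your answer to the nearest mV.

45 mV

Vm = 26.7 · ln[(Σ P·[cation]ₒ + Σ P·[anion]ᵢ) / (Σ P·[cation]ᵢ + Σ P·[anion]ₒ)]
Numerator = 1×9.95 + 15×147 + 0.14×24.2 = 2218
Denominator = 1×100 + 15×19.6 + 0.14×121 = 410.9
Vm = 26.7 · ln(5.3982) = 26.7 × (1.6861) = 45.02 mV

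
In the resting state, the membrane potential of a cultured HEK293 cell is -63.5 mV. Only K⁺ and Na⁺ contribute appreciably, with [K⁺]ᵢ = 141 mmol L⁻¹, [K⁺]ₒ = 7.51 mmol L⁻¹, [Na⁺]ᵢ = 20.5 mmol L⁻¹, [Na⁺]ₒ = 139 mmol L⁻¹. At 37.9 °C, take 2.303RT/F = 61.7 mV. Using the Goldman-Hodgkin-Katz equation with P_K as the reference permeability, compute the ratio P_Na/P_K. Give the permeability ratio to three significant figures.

Let α = P_Na/P_K. GHK: Vm = 61.7·log₁₀[(Kₒ + α·Naₒ)/(Kᵢ + α·Naᵢ)].
10^(Vm/61.7) = 10^(-63.5/61.7) = 0.093503
So 0.093503·(Kᵢ + α·Naᵢ) = Kₒ + α·Naₒ → α = (0.093503·141.0 − 7.51) / (139.0 − 0.093503·20.5)
α = (13.18 − 7.51) / (139.0 − 1.917) = 5.674/137.1 = 0.04139

0.0414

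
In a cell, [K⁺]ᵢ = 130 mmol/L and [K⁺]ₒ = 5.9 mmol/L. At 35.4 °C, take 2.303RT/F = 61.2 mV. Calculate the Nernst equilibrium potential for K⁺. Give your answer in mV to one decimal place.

E = (61.2/z) · log₁₀([K⁺]_out/[K⁺]_in) with z = +1.
= (61.2/1) · log₁₀(5.9/130) = 61.20 · log₁₀(0.04538)
= 61.20 · (-1.3431) = -82.20 mV

-82.2 mV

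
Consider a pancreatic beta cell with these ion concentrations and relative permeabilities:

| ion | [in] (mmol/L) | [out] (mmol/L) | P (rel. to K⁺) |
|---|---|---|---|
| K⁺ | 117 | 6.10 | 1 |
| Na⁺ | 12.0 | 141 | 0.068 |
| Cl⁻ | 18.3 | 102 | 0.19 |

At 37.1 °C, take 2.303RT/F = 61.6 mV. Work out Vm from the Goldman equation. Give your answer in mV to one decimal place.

-52.7 mV

Vm = 61.6 · log₁₀[(Σ P·[cation]ₒ + Σ P·[anion]ᵢ) / (Σ P·[cation]ᵢ + Σ P·[anion]ₒ)]
Numerator = 1×6.10 + 0.068×141 + 0.19×18.3 = 19.16
Denominator = 1×117 + 0.068×12.0 + 0.19×102 = 137.2
Vm = 61.6 · log₁₀(0.13969) = 61.6 × (-0.8548) = -52.66 mV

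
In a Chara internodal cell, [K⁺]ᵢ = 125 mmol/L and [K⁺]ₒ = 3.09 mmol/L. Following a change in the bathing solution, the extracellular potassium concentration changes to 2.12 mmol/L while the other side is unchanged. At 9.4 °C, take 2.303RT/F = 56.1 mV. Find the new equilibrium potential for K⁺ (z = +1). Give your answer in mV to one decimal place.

After the shift: [K⁺]_out = 2.12, [K⁺]_in = 125 mmol/L.
E_new = (56.1/1)·log₁₀(2.12/125) = 56.10 · (-1.7706) = -99.33 mV

-99.3 mV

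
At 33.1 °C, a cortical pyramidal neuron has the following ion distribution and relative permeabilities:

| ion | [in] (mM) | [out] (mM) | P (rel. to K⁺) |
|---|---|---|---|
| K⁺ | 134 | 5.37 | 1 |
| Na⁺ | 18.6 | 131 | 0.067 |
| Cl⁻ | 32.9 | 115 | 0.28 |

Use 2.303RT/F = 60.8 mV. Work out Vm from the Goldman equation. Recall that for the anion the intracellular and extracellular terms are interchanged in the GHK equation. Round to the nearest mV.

-52 mV

Vm = 60.8 · log₁₀[(Σ P·[cation]ₒ + Σ P·[anion]ᵢ) / (Σ P·[cation]ᵢ + Σ P·[anion]ₒ)]
Numerator = 1×5.37 + 0.067×131 + 0.28×32.9 = 23.36
Denominator = 1×134 + 0.067×18.6 + 0.28×115 = 167.4
Vm = 60.8 · log₁₀(0.1395) = 60.8 × (-0.8554) = -52.01 mV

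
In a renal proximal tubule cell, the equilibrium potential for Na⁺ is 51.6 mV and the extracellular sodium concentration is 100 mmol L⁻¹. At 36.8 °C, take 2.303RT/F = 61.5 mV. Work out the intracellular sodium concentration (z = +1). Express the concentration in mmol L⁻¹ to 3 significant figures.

14.5 mmol L⁻¹

Nernst: E = (61.5/1) · log₁₀([out]/[in]), so log₁₀([out]/[in]) = 51.6 × 1 / 61.5 = 0.8390.
[out]/[in] = 10^(0.8390) = 6.903.
[in] = 100 / 6.903 = 14.49 mmol L⁻¹.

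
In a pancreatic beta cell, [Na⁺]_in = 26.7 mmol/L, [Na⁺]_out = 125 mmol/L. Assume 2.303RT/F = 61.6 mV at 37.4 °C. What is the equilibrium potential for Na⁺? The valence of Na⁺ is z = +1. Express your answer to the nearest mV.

41 mV

E = (61.6/z) · log₁₀([Na⁺]_out/[Na⁺]_in) with z = +1.
= (61.6/1) · log₁₀(125/26.7) = 61.60 · log₁₀(4.682)
= 61.60 · (0.6704) = 41.30 mV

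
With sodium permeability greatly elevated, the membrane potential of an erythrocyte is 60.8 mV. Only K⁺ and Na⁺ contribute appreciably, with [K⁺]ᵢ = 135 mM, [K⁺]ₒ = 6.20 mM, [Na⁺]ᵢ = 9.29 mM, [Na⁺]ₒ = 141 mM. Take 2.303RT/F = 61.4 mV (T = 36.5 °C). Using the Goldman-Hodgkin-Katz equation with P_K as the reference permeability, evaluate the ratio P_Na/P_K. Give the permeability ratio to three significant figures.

Let α = P_Na/P_K. GHK: Vm = 61.4·log₁₀[(Kₒ + α·Naₒ)/(Kᵢ + α·Naᵢ)].
10^(Vm/61.4) = 10^(60.8/61.4) = 9.7775
So 9.7775·(Kᵢ + α·Naᵢ) = Kₒ + α·Naₒ → α = (9.7775·135.0 − 6.2) / (141.0 − 9.7775·9.29)
α = (1320 − 6.2) / (141.0 − 90.83) = 1314/50.17 = 26.19

26.2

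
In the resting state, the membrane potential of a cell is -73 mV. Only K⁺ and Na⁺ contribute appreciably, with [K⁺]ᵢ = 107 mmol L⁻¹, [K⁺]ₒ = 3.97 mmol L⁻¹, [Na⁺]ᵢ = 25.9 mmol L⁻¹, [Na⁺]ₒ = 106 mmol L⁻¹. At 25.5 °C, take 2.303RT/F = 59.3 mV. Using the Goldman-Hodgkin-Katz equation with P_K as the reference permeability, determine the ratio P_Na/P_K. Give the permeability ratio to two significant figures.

Let α = P_Na/P_K. GHK: Vm = 59.3·log₁₀[(Kₒ + α·Naₒ)/(Kᵢ + α·Naᵢ)].
10^(Vm/59.3) = 10^(-73.0/59.3) = 0.058745
So 0.058745·(Kᵢ + α·Naᵢ) = Kₒ + α·Naₒ → α = (0.058745·107.0 − 3.97) / (106.0 − 0.058745·25.9)
α = (6.286 − 3.97) / (106.0 − 1.521) = 2.316/104.5 = 0.02216

0.022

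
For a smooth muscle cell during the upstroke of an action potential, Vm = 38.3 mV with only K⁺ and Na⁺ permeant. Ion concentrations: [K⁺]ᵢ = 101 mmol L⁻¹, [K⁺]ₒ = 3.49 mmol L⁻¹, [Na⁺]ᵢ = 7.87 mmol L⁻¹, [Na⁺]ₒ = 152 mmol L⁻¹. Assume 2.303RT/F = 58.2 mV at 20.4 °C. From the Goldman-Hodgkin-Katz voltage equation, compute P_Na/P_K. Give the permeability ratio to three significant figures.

3.93

Let α = P_Na/P_K. GHK: Vm = 58.2·log₁₀[(Kₒ + α·Naₒ)/(Kᵢ + α·Naᵢ)].
10^(Vm/58.2) = 10^(38.3/58.2) = 4.5507
So 4.5507·(Kᵢ + α·Naᵢ) = Kₒ + α·Naₒ → α = (4.5507·101.0 − 3.49) / (152.0 − 4.5507·7.87)
α = (459.6 − 3.49) / (152.0 − 35.81) = 456.1/116.2 = 3.926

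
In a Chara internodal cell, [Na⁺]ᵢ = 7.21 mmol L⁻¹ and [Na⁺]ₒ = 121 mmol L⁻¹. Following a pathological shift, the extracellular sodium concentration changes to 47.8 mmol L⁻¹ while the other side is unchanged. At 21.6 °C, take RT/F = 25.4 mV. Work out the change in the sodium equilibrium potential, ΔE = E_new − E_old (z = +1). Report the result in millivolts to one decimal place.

E_old = (25.4/1)·ln(121/7.21) = 71.64 mV
E_new = (25.4/1)·ln(47.8/7.21) = 48.05 mV
ΔE = 48.05 − (71.64) = -23.59 mV

-23.6 mV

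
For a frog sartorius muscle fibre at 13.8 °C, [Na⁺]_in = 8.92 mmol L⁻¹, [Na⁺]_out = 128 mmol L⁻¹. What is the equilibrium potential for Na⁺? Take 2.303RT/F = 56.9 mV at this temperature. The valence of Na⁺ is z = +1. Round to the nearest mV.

66 mV

E = (56.9/z) · log₁₀([Na⁺]_out/[Na⁺]_in) with z = +1.
= (56.9/1) · log₁₀(128/8.92) = 56.90 · log₁₀(14.35)
= 56.90 · (1.1568) = 65.82 mV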